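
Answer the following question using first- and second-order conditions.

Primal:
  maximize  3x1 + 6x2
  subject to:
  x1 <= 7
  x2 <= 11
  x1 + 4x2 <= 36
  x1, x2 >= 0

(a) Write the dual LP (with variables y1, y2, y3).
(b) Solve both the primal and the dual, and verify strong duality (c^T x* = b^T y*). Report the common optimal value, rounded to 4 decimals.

The standard primal-dual pair for 'max c^T x s.t. A x <= b, x >= 0' is:
  Dual:  min b^T y  s.t.  A^T y >= c,  y >= 0.

So the dual LP is:
  minimize  7y1 + 11y2 + 36y3
  subject to:
    y1 + y3 >= 3
    y2 + 4y3 >= 6
    y1, y2, y3 >= 0

Solving the primal: x* = (7, 7.25).
  primal value c^T x* = 64.5.
Solving the dual: y* = (1.5, 0, 1.5).
  dual value b^T y* = 64.5.
Strong duality: c^T x* = b^T y*. Confirmed.

64.5


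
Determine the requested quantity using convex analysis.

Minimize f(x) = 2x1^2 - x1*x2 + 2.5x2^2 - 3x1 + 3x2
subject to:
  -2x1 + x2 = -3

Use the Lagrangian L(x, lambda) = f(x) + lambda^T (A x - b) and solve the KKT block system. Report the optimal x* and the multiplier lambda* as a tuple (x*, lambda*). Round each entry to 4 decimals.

Form the Lagrangian:
  L(x, lambda) = (1/2) x^T Q x + c^T x + lambda^T (A x - b)
Stationarity (grad_x L = 0): Q x + c + A^T lambda = 0.
Primal feasibility: A x = b.

This gives the KKT block system:
  [ Q   A^T ] [ x     ]   [-c ]
  [ A    0  ] [ lambda ] = [ b ]

Solving the linear system:
  x*      = (1.2, -0.6)
  lambda* = (1.2)
  f(x*)   = -0.9

x* = (1.2, -0.6), lambda* = (1.2)


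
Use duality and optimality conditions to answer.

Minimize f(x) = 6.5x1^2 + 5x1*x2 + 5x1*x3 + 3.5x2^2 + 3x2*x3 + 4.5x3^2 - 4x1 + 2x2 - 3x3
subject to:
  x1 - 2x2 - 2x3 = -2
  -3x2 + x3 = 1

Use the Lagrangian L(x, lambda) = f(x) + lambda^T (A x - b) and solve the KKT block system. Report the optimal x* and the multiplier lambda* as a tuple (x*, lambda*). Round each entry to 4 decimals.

Form the Lagrangian:
  L(x, lambda) = (1/2) x^T Q x + c^T x + lambda^T (A x - b)
Stationarity (grad_x L = 0): Q x + c + A^T lambda = 0.
Primal feasibility: A x = b.

This gives the KKT block system:
  [ Q   A^T ] [ x     ]   [-c ]
  [ A    0  ] [ lambda ] = [ b ]

Solving the linear system:
  x*      = (-0.1971, -0.0246, 0.9261)
  lambda* = (2.0556, -0.1638)
  f(x*)   = 1.118

x* = (-0.1971, -0.0246, 0.9261), lambda* = (2.0556, -0.1638)


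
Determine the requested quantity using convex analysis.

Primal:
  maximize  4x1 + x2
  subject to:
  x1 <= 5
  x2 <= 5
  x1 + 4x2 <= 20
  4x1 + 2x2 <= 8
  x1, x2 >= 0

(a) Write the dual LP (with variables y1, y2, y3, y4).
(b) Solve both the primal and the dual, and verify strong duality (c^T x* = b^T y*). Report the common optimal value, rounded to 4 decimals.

The standard primal-dual pair for 'max c^T x s.t. A x <= b, x >= 0' is:
  Dual:  min b^T y  s.t.  A^T y >= c,  y >= 0.

So the dual LP is:
  minimize  5y1 + 5y2 + 20y3 + 8y4
  subject to:
    y1 + y3 + 4y4 >= 4
    y2 + 4y3 + 2y4 >= 1
    y1, y2, y3, y4 >= 0

Solving the primal: x* = (2, 0).
  primal value c^T x* = 8.
Solving the dual: y* = (0, 0, 0, 1).
  dual value b^T y* = 8.
Strong duality: c^T x* = b^T y*. Confirmed.

8


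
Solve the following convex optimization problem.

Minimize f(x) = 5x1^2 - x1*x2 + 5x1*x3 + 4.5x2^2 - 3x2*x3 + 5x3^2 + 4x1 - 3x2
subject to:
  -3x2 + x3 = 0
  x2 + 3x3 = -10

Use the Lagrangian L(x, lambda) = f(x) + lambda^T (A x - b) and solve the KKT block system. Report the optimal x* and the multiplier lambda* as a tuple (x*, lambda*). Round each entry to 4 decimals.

Form the Lagrangian:
  L(x, lambda) = (1/2) x^T Q x + c^T x + lambda^T (A x - b)
Stationarity (grad_x L = 0): Q x + c + A^T lambda = 0.
Primal feasibility: A x = b.

This gives the KKT block system:
  [ Q   A^T ] [ x     ]   [-c ]
  [ A    0  ] [ lambda ] = [ b ]

Solving the linear system:
  x*      = (1, -1, -3)
  lambda* = (1, 7)
  f(x*)   = 38.5

x* = (1, -1, -3), lambda* = (1, 7)


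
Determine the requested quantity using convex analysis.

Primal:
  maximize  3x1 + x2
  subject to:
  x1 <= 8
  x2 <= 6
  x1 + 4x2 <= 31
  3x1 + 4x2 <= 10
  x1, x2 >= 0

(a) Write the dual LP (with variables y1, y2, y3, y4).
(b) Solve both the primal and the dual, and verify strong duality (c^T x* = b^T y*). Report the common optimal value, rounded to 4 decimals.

The standard primal-dual pair for 'max c^T x s.t. A x <= b, x >= 0' is:
  Dual:  min b^T y  s.t.  A^T y >= c,  y >= 0.

So the dual LP is:
  minimize  8y1 + 6y2 + 31y3 + 10y4
  subject to:
    y1 + y3 + 3y4 >= 3
    y2 + 4y3 + 4y4 >= 1
    y1, y2, y3, y4 >= 0

Solving the primal: x* = (3.3333, 0).
  primal value c^T x* = 10.
Solving the dual: y* = (0, 0, 0, 1).
  dual value b^T y* = 10.
Strong duality: c^T x* = b^T y*. Confirmed.

10


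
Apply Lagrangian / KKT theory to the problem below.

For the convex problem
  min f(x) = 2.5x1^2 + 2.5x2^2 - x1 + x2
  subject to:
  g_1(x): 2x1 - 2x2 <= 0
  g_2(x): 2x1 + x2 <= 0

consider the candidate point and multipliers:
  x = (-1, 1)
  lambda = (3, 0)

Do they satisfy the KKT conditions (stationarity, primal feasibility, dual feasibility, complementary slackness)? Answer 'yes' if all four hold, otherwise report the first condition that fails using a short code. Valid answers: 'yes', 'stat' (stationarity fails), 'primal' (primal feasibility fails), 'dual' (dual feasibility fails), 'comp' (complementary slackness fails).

Gradient of f: grad f(x) = Q x + c = (-6, 6)
Constraint values g_i(x) = a_i^T x - b_i:
  g_1((-1, 1)) = -4
  g_2((-1, 1)) = -1
Stationarity residual: grad f(x) + sum_i lambda_i a_i = (0, 0)
  -> stationarity OK
Primal feasibility (all g_i <= 0): OK
Dual feasibility (all lambda_i >= 0): OK
Complementary slackness (lambda_i * g_i(x) = 0 for all i): FAILS

Verdict: the first failing condition is complementary_slackness -> comp.

comp


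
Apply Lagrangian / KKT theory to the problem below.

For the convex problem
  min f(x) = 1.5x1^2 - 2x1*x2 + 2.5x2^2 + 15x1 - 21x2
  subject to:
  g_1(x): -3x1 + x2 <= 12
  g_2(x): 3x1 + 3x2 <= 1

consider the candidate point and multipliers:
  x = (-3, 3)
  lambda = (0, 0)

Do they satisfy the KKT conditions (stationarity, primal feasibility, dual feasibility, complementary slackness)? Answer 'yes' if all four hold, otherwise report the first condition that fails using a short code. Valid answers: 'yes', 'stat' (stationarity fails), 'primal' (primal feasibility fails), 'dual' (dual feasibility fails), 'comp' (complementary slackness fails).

Gradient of f: grad f(x) = Q x + c = (0, 0)
Constraint values g_i(x) = a_i^T x - b_i:
  g_1((-3, 3)) = 0
  g_2((-3, 3)) = -1
Stationarity residual: grad f(x) + sum_i lambda_i a_i = (0, 0)
  -> stationarity OK
Primal feasibility (all g_i <= 0): OK
Dual feasibility (all lambda_i >= 0): OK
Complementary slackness (lambda_i * g_i(x) = 0 for all i): OK

Verdict: yes, KKT holds.

yes


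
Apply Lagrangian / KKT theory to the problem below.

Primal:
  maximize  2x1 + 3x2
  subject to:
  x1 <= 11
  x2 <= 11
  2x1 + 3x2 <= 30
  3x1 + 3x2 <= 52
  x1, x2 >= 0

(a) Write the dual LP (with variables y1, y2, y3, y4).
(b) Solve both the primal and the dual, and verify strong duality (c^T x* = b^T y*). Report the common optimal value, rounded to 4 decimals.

The standard primal-dual pair for 'max c^T x s.t. A x <= b, x >= 0' is:
  Dual:  min b^T y  s.t.  A^T y >= c,  y >= 0.

So the dual LP is:
  minimize  11y1 + 11y2 + 30y3 + 52y4
  subject to:
    y1 + 2y3 + 3y4 >= 2
    y2 + 3y3 + 3y4 >= 3
    y1, y2, y3, y4 >= 0

Solving the primal: x* = (11, 2.6667).
  primal value c^T x* = 30.
Solving the dual: y* = (0, 0, 1, 0).
  dual value b^T y* = 30.
Strong duality: c^T x* = b^T y*. Confirmed.

30


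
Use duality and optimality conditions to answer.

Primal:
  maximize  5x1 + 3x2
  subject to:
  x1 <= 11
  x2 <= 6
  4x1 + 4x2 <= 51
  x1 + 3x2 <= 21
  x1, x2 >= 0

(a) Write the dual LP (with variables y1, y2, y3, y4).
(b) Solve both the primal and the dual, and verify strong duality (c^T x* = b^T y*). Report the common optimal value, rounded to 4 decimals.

The standard primal-dual pair for 'max c^T x s.t. A x <= b, x >= 0' is:
  Dual:  min b^T y  s.t.  A^T y >= c,  y >= 0.

So the dual LP is:
  minimize  11y1 + 6y2 + 51y3 + 21y4
  subject to:
    y1 + 4y3 + y4 >= 5
    y2 + 4y3 + 3y4 >= 3
    y1, y2, y3, y4 >= 0

Solving the primal: x* = (11, 1.75).
  primal value c^T x* = 60.25.
Solving the dual: y* = (2, 0, 0.75, 0).
  dual value b^T y* = 60.25.
Strong duality: c^T x* = b^T y*. Confirmed.

60.25


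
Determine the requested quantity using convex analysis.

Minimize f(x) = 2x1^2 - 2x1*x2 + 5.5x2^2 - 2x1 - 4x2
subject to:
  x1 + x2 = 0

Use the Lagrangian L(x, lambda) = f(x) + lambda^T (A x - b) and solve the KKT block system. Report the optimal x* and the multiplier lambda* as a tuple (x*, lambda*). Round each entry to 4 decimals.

Form the Lagrangian:
  L(x, lambda) = (1/2) x^T Q x + c^T x + lambda^T (A x - b)
Stationarity (grad_x L = 0): Q x + c + A^T lambda = 0.
Primal feasibility: A x = b.

This gives the KKT block system:
  [ Q   A^T ] [ x     ]   [-c ]
  [ A    0  ] [ lambda ] = [ b ]

Solving the linear system:
  x*      = (-0.1053, 0.1053)
  lambda* = (2.6316)
  f(x*)   = -0.1053

x* = (-0.1053, 0.1053), lambda* = (2.6316)


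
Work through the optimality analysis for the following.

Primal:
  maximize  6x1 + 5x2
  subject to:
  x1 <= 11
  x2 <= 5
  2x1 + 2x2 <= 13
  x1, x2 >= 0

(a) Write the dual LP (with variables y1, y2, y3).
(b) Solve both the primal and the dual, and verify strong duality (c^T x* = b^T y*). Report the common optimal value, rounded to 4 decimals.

The standard primal-dual pair for 'max c^T x s.t. A x <= b, x >= 0' is:
  Dual:  min b^T y  s.t.  A^T y >= c,  y >= 0.

So the dual LP is:
  minimize  11y1 + 5y2 + 13y3
  subject to:
    y1 + 2y3 >= 6
    y2 + 2y3 >= 5
    y1, y2, y3 >= 0

Solving the primal: x* = (6.5, 0).
  primal value c^T x* = 39.
Solving the dual: y* = (0, 0, 3).
  dual value b^T y* = 39.
Strong duality: c^T x* = b^T y*. Confirmed.

39


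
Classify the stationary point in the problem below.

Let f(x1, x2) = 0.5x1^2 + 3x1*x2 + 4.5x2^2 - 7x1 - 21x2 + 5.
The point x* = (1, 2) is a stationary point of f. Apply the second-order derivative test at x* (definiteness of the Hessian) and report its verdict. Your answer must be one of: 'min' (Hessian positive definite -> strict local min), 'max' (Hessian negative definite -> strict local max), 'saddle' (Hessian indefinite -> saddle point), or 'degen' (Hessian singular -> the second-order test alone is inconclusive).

Compute the Hessian H = grad^2 f:
  H = [[1, 3], [3, 9]]
Verify stationarity: grad f(x*) = H x* + g = (0, 0).
Eigenvalues of H: 0, 10.
H has a zero eigenvalue (singular; positive semidefinite but not definite), so H is neither positive definite, negative definite, nor indefinite. The second-order test alone is inconclusive -> degen.
(Indeed, f is constant along the null direction of H through x*, so x* is not a strict local extremum.)

degen


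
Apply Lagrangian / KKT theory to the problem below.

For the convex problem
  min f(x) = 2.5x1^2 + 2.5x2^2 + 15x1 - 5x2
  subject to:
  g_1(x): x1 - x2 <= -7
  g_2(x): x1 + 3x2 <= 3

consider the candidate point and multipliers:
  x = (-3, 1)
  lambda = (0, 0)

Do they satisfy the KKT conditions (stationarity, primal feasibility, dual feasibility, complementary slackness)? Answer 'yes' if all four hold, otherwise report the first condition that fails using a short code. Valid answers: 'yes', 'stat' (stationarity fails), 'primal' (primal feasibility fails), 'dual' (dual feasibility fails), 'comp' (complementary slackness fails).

Gradient of f: grad f(x) = Q x + c = (0, 0)
Constraint values g_i(x) = a_i^T x - b_i:
  g_1((-3, 1)) = 3
  g_2((-3, 1)) = -3
Stationarity residual: grad f(x) + sum_i lambda_i a_i = (0, 0)
  -> stationarity OK
Primal feasibility (all g_i <= 0): FAILS
Dual feasibility (all lambda_i >= 0): OK
Complementary slackness (lambda_i * g_i(x) = 0 for all i): OK

Verdict: the first failing condition is primal_feasibility -> primal.

primal


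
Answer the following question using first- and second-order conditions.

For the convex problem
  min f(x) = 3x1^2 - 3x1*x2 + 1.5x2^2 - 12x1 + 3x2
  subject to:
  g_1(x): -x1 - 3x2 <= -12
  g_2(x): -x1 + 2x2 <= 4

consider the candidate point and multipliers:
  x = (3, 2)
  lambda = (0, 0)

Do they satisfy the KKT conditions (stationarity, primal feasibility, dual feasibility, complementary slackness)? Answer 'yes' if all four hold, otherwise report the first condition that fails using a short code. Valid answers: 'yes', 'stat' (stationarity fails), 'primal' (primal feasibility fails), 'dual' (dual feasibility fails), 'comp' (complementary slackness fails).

Gradient of f: grad f(x) = Q x + c = (0, 0)
Constraint values g_i(x) = a_i^T x - b_i:
  g_1((3, 2)) = 3
  g_2((3, 2)) = -3
Stationarity residual: grad f(x) + sum_i lambda_i a_i = (0, 0)
  -> stationarity OK
Primal feasibility (all g_i <= 0): FAILS
Dual feasibility (all lambda_i >= 0): OK
Complementary slackness (lambda_i * g_i(x) = 0 for all i): OK

Verdict: the first failing condition is primal_feasibility -> primal.

primal


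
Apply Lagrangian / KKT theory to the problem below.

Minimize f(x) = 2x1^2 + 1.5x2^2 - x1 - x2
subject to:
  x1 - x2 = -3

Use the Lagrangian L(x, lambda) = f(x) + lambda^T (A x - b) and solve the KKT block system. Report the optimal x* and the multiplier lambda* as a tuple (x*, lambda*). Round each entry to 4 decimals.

Form the Lagrangian:
  L(x, lambda) = (1/2) x^T Q x + c^T x + lambda^T (A x - b)
Stationarity (grad_x L = 0): Q x + c + A^T lambda = 0.
Primal feasibility: A x = b.

This gives the KKT block system:
  [ Q   A^T ] [ x     ]   [-c ]
  [ A    0  ] [ lambda ] = [ b ]

Solving the linear system:
  x*      = (-1, 2)
  lambda* = (5)
  f(x*)   = 7

x* = (-1, 2), lambda* = (5)


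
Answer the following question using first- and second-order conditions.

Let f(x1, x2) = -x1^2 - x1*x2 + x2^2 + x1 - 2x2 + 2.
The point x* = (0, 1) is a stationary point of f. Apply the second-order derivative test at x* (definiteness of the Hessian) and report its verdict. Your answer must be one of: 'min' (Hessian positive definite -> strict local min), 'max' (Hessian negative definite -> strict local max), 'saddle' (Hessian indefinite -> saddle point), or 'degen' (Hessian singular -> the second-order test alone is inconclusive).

Compute the Hessian H = grad^2 f:
  H = [[-2, -1], [-1, 2]]
Verify stationarity: grad f(x*) = H x* + g = (0, 0).
Eigenvalues of H: -2.2361, 2.2361.
Eigenvalues have mixed signs, so H is indefinite -> x* is a saddle point.

saddle


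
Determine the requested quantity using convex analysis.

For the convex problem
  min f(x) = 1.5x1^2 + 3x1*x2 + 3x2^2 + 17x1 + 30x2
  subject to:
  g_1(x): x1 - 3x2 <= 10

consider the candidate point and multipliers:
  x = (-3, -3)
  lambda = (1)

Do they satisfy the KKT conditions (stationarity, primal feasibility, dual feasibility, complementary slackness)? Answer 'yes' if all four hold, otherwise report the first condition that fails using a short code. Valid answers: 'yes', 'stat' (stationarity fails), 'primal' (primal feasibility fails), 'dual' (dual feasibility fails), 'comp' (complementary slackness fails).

Gradient of f: grad f(x) = Q x + c = (-1, 3)
Constraint values g_i(x) = a_i^T x - b_i:
  g_1((-3, -3)) = -4
Stationarity residual: grad f(x) + sum_i lambda_i a_i = (0, 0)
  -> stationarity OK
Primal feasibility (all g_i <= 0): OK
Dual feasibility (all lambda_i >= 0): OK
Complementary slackness (lambda_i * g_i(x) = 0 for all i): FAILS

Verdict: the first failing condition is complementary_slackness -> comp.

comp


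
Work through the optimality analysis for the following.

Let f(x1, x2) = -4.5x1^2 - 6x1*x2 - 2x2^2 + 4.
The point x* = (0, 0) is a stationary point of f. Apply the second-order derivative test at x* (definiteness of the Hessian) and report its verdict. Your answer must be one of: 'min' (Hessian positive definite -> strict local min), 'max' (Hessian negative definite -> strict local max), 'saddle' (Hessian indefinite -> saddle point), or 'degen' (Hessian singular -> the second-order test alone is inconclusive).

Compute the Hessian H = grad^2 f:
  H = [[-9, -6], [-6, -4]]
Verify stationarity: grad f(x*) = H x* + g = (0, 0).
Eigenvalues of H: -13, 0.
H has a zero eigenvalue (singular; negative semidefinite but not definite), so H is neither positive definite, negative definite, nor indefinite. The second-order test alone is inconclusive -> degen.
(Indeed, f is constant along the null direction of H through x*, so x* is not a strict local extremum.)

degen


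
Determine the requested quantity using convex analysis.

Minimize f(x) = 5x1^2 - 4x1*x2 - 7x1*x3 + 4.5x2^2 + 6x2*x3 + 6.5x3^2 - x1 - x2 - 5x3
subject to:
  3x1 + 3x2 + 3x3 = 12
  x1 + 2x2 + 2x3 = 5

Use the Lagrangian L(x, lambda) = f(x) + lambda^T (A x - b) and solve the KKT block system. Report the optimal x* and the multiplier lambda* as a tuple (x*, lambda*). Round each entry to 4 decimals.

Form the Lagrangian:
  L(x, lambda) = (1/2) x^T Q x + c^T x + lambda^T (A x - b)
Stationarity (grad_x L = 0): Q x + c + A^T lambda = 0.
Primal feasibility: A x = b.

This gives the KKT block system:
  [ Q   A^T ] [ x     ]   [-c ]
  [ A    0  ] [ lambda ] = [ b ]

Solving the linear system:
  x*      = (3, -0.6, 1.6)
  lambda* = (-16.4, 29)
  f(x*)   = 20.7

x* = (3, -0.6, 1.6), lambda* = (-16.4, 29)


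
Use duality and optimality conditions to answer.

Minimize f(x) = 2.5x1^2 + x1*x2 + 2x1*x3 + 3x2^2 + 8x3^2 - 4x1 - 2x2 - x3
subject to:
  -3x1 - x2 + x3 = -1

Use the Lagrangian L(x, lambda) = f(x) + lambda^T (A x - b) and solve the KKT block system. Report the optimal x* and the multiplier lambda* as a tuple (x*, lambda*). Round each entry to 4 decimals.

Form the Lagrangian:
  L(x, lambda) = (1/2) x^T Q x + c^T x + lambda^T (A x - b)
Stationarity (grad_x L = 0): Q x + c + A^T lambda = 0.
Primal feasibility: A x = b.

This gives the KKT block system:
  [ Q   A^T ] [ x     ]   [-c ]
  [ A    0  ] [ lambda ] = [ b ]

Solving the linear system:
  x*      = (0.3029, 0.1615, 0.0701)
  lambda* = (-0.7279)
  f(x*)   = -1.1663

x* = (0.3029, 0.1615, 0.0701), lambda* = (-0.7279)


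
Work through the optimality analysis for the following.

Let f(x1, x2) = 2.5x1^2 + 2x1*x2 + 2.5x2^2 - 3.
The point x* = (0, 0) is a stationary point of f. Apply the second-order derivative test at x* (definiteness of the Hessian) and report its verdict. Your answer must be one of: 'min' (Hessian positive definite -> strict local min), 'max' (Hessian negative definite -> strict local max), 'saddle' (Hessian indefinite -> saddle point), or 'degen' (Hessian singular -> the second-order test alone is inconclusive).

Compute the Hessian H = grad^2 f:
  H = [[5, 2], [2, 5]]
Verify stationarity: grad f(x*) = H x* + g = (0, 0).
Eigenvalues of H: 3, 7.
Both eigenvalues > 0, so H is positive definite -> x* is a strict local min.

min


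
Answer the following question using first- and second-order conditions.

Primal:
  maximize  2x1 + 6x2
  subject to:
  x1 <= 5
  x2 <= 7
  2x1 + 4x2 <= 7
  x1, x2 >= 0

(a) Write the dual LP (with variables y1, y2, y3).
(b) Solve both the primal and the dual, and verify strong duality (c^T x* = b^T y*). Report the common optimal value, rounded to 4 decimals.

The standard primal-dual pair for 'max c^T x s.t. A x <= b, x >= 0' is:
  Dual:  min b^T y  s.t.  A^T y >= c,  y >= 0.

So the dual LP is:
  minimize  5y1 + 7y2 + 7y3
  subject to:
    y1 + 2y3 >= 2
    y2 + 4y3 >= 6
    y1, y2, y3 >= 0

Solving the primal: x* = (0, 1.75).
  primal value c^T x* = 10.5.
Solving the dual: y* = (0, 0, 1.5).
  dual value b^T y* = 10.5.
Strong duality: c^T x* = b^T y*. Confirmed.

10.5


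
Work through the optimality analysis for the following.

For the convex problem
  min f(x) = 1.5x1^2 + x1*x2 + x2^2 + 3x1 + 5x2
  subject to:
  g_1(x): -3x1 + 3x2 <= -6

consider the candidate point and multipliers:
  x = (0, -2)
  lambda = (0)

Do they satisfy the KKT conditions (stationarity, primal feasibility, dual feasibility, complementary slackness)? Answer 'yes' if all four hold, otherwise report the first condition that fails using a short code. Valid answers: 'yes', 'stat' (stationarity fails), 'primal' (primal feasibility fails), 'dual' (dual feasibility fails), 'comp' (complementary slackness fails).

Gradient of f: grad f(x) = Q x + c = (1, 1)
Constraint values g_i(x) = a_i^T x - b_i:
  g_1((0, -2)) = 0
Stationarity residual: grad f(x) + sum_i lambda_i a_i = (1, 1)
  -> stationarity FAILS
Primal feasibility (all g_i <= 0): OK
Dual feasibility (all lambda_i >= 0): OK
Complementary slackness (lambda_i * g_i(x) = 0 for all i): OK

Verdict: the first failing condition is stationarity -> stat.

stat


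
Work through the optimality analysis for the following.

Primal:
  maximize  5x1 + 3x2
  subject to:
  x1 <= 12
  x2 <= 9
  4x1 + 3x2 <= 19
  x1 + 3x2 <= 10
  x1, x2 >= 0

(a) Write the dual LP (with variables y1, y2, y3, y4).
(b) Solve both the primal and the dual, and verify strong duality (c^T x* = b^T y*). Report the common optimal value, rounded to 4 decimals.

The standard primal-dual pair for 'max c^T x s.t. A x <= b, x >= 0' is:
  Dual:  min b^T y  s.t.  A^T y >= c,  y >= 0.

So the dual LP is:
  minimize  12y1 + 9y2 + 19y3 + 10y4
  subject to:
    y1 + 4y3 + y4 >= 5
    y2 + 3y3 + 3y4 >= 3
    y1, y2, y3, y4 >= 0

Solving the primal: x* = (4.75, 0).
  primal value c^T x* = 23.75.
Solving the dual: y* = (0, 0, 1.25, 0).
  dual value b^T y* = 23.75.
Strong duality: c^T x* = b^T y*. Confirmed.

23.75


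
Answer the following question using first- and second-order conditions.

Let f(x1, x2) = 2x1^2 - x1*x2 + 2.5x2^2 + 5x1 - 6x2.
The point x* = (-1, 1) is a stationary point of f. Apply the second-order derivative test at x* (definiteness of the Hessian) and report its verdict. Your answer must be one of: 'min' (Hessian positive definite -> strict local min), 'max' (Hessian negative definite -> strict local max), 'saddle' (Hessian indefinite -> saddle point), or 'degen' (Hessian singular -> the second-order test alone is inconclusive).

Compute the Hessian H = grad^2 f:
  H = [[4, -1], [-1, 5]]
Verify stationarity: grad f(x*) = H x* + g = (0, 0).
Eigenvalues of H: 3.382, 5.618.
Both eigenvalues > 0, so H is positive definite -> x* is a strict local min.

min


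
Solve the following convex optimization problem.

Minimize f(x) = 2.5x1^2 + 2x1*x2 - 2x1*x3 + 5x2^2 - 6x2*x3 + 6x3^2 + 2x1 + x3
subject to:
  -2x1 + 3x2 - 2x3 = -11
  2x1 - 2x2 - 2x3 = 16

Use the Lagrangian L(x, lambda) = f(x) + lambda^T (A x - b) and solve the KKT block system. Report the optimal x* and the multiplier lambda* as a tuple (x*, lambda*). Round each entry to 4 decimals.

Form the Lagrangian:
  L(x, lambda) = (1/2) x^T Q x + c^T x + lambda^T (A x - b)
Stationarity (grad_x L = 0): Q x + c + A^T lambda = 0.
Primal feasibility: A x = b.

This gives the KKT block system:
  [ Q   A^T ] [ x     ]   [-c ]
  [ A    0  ] [ lambda ] = [ b ]

Solving the linear system:
  x*      = (2.7411, -3.2071, -2.0518)
  lambda* = (0.8835, -5.8139)
  f(x*)   = 53.0858

x* = (2.7411, -3.2071, -2.0518), lambda* = (0.8835, -5.8139)


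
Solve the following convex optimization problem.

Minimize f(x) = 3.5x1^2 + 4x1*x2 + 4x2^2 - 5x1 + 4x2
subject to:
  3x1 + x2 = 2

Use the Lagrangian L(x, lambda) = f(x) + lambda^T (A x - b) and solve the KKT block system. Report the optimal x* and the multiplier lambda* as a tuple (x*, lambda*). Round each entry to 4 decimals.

Form the Lagrangian:
  L(x, lambda) = (1/2) x^T Q x + c^T x + lambda^T (A x - b)
Stationarity (grad_x L = 0): Q x + c + A^T lambda = 0.
Primal feasibility: A x = b.

This gives the KKT block system:
  [ Q   A^T ] [ x     ]   [-c ]
  [ A    0  ] [ lambda ] = [ b ]

Solving the linear system:
  x*      = (1.0364, -1.1091)
  lambda* = (0.7273)
  f(x*)   = -5.5364

x* = (1.0364, -1.1091), lambda* = (0.7273)


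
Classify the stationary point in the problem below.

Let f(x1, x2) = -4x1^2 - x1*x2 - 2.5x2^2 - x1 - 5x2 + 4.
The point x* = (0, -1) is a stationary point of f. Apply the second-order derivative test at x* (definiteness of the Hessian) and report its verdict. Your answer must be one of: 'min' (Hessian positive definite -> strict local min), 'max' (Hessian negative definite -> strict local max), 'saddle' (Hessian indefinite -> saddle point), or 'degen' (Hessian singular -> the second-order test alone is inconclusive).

Compute the Hessian H = grad^2 f:
  H = [[-8, -1], [-1, -5]]
Verify stationarity: grad f(x*) = H x* + g = (0, 0).
Eigenvalues of H: -8.3028, -4.6972.
Both eigenvalues < 0, so H is negative definite -> x* is a strict local max.

max


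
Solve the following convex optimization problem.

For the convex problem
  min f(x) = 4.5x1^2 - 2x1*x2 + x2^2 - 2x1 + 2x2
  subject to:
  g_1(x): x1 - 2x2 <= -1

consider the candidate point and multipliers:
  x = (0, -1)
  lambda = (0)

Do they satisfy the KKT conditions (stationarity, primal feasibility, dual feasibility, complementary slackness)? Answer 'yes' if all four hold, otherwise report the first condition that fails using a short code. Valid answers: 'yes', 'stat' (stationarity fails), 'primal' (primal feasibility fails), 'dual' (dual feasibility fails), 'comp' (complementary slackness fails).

Gradient of f: grad f(x) = Q x + c = (0, 0)
Constraint values g_i(x) = a_i^T x - b_i:
  g_1((0, -1)) = 3
Stationarity residual: grad f(x) + sum_i lambda_i a_i = (0, 0)
  -> stationarity OK
Primal feasibility (all g_i <= 0): FAILS
Dual feasibility (all lambda_i >= 0): OK
Complementary slackness (lambda_i * g_i(x) = 0 for all i): OK

Verdict: the first failing condition is primal_feasibility -> primal.

primal


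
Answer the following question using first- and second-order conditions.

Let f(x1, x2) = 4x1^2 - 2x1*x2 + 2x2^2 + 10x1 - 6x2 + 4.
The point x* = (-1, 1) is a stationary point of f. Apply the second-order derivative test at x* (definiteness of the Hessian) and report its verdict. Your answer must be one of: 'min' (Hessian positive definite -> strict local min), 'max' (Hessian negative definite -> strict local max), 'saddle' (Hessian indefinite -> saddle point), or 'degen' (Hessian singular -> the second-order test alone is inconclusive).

Compute the Hessian H = grad^2 f:
  H = [[8, -2], [-2, 4]]
Verify stationarity: grad f(x*) = H x* + g = (0, 0).
Eigenvalues of H: 3.1716, 8.8284.
Both eigenvalues > 0, so H is positive definite -> x* is a strict local min.

min


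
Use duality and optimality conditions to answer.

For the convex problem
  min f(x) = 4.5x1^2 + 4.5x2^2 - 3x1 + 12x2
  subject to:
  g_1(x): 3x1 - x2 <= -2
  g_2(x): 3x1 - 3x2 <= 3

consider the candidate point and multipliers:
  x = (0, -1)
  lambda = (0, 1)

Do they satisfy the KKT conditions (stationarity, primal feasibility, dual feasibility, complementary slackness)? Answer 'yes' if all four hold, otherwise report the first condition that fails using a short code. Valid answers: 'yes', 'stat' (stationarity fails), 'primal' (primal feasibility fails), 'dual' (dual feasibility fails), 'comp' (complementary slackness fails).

Gradient of f: grad f(x) = Q x + c = (-3, 3)
Constraint values g_i(x) = a_i^T x - b_i:
  g_1((0, -1)) = 3
  g_2((0, -1)) = 0
Stationarity residual: grad f(x) + sum_i lambda_i a_i = (0, 0)
  -> stationarity OK
Primal feasibility (all g_i <= 0): FAILS
Dual feasibility (all lambda_i >= 0): OK
Complementary slackness (lambda_i * g_i(x) = 0 for all i): OK

Verdict: the first failing condition is primal_feasibility -> primal.

primal


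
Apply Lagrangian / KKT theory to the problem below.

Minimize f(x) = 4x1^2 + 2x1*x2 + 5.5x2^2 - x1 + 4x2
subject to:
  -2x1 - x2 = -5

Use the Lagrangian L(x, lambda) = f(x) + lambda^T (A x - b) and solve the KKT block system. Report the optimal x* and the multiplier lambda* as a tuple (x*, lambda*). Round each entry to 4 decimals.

Form the Lagrangian:
  L(x, lambda) = (1/2) x^T Q x + c^T x + lambda^T (A x - b)
Stationarity (grad_x L = 0): Q x + c + A^T lambda = 0.
Primal feasibility: A x = b.

This gives the KKT block system:
  [ Q   A^T ] [ x     ]   [-c ]
  [ A    0  ] [ lambda ] = [ b ]

Solving the linear system:
  x*      = (2.4773, 0.0455)
  lambda* = (9.4545)
  f(x*)   = 22.4886

x* = (2.4773, 0.0455), lambda* = (9.4545)


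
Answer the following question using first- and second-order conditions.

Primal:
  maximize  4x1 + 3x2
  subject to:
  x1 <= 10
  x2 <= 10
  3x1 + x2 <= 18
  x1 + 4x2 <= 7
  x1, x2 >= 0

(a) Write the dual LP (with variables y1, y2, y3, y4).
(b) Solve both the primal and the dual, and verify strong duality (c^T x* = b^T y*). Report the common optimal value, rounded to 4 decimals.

The standard primal-dual pair for 'max c^T x s.t. A x <= b, x >= 0' is:
  Dual:  min b^T y  s.t.  A^T y >= c,  y >= 0.

So the dual LP is:
  minimize  10y1 + 10y2 + 18y3 + 7y4
  subject to:
    y1 + 3y3 + y4 >= 4
    y2 + y3 + 4y4 >= 3
    y1, y2, y3, y4 >= 0

Solving the primal: x* = (5.9091, 0.2727).
  primal value c^T x* = 24.4545.
Solving the dual: y* = (0, 0, 1.1818, 0.4545).
  dual value b^T y* = 24.4545.
Strong duality: c^T x* = b^T y*. Confirmed.

24.4545


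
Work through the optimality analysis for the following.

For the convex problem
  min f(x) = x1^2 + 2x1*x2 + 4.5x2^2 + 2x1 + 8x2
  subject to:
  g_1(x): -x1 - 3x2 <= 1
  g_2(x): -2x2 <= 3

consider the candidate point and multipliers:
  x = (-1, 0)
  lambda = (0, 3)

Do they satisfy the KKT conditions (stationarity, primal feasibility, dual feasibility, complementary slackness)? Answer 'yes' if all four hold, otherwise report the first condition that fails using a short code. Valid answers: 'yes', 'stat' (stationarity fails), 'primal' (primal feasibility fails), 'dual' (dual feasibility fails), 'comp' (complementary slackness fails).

Gradient of f: grad f(x) = Q x + c = (0, 6)
Constraint values g_i(x) = a_i^T x - b_i:
  g_1((-1, 0)) = 0
  g_2((-1, 0)) = -3
Stationarity residual: grad f(x) + sum_i lambda_i a_i = (0, 0)
  -> stationarity OK
Primal feasibility (all g_i <= 0): OK
Dual feasibility (all lambda_i >= 0): OK
Complementary slackness (lambda_i * g_i(x) = 0 for all i): FAILS

Verdict: the first failing condition is complementary_slackness -> comp.

comp


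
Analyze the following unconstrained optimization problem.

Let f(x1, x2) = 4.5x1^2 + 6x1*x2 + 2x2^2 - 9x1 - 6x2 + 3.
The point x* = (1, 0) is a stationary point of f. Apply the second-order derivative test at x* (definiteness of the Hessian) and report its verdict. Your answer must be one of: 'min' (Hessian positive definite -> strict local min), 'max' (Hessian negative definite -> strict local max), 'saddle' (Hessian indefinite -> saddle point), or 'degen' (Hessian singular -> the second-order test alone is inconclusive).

Compute the Hessian H = grad^2 f:
  H = [[9, 6], [6, 4]]
Verify stationarity: grad f(x*) = H x* + g = (0, 0).
Eigenvalues of H: 0, 13.
H has a zero eigenvalue (singular; positive semidefinite but not definite), so H is neither positive definite, negative definite, nor indefinite. The second-order test alone is inconclusive -> degen.
(Indeed, f is constant along the null direction of H through x*, so x* is not a strict local extremum.)

degen


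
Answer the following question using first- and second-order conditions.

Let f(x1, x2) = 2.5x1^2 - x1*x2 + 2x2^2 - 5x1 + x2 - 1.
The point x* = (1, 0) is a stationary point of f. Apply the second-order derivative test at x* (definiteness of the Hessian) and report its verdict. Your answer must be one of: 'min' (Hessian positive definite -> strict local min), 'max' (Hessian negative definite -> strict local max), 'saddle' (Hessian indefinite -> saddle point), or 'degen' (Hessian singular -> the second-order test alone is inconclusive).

Compute the Hessian H = grad^2 f:
  H = [[5, -1], [-1, 4]]
Verify stationarity: grad f(x*) = H x* + g = (0, 0).
Eigenvalues of H: 3.382, 5.618.
Both eigenvalues > 0, so H is positive definite -> x* is a strict local min.

min


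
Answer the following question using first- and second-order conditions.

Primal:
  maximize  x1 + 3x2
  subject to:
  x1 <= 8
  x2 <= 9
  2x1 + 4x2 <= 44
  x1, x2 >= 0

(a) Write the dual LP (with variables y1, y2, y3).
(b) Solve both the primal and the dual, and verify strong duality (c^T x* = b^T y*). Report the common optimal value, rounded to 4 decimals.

The standard primal-dual pair for 'max c^T x s.t. A x <= b, x >= 0' is:
  Dual:  min b^T y  s.t.  A^T y >= c,  y >= 0.

So the dual LP is:
  minimize  8y1 + 9y2 + 44y3
  subject to:
    y1 + 2y3 >= 1
    y2 + 4y3 >= 3
    y1, y2, y3 >= 0

Solving the primal: x* = (4, 9).
  primal value c^T x* = 31.
Solving the dual: y* = (0, 1, 0.5).
  dual value b^T y* = 31.
Strong duality: c^T x* = b^T y*. Confirmed.

31


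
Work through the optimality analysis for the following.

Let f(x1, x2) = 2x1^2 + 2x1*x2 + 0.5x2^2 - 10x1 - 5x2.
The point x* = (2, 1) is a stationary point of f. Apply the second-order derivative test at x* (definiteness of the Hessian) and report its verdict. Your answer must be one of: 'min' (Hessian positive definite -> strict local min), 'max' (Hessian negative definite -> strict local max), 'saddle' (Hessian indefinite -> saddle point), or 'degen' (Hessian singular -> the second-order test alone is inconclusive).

Compute the Hessian H = grad^2 f:
  H = [[4, 2], [2, 1]]
Verify stationarity: grad f(x*) = H x* + g = (0, 0).
Eigenvalues of H: 0, 5.
H has a zero eigenvalue (singular; positive semidefinite but not definite), so H is neither positive definite, negative definite, nor indefinite. The second-order test alone is inconclusive -> degen.
(Indeed, f is constant along the null direction of H through x*, so x* is not a strict local extremum.)

degen


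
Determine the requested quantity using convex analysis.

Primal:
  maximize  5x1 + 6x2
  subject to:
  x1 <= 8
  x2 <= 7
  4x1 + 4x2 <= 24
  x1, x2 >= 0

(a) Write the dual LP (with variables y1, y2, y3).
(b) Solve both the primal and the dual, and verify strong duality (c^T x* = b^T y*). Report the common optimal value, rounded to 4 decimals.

The standard primal-dual pair for 'max c^T x s.t. A x <= b, x >= 0' is:
  Dual:  min b^T y  s.t.  A^T y >= c,  y >= 0.

So the dual LP is:
  minimize  8y1 + 7y2 + 24y3
  subject to:
    y1 + 4y3 >= 5
    y2 + 4y3 >= 6
    y1, y2, y3 >= 0

Solving the primal: x* = (0, 6).
  primal value c^T x* = 36.
Solving the dual: y* = (0, 0, 1.5).
  dual value b^T y* = 36.
Strong duality: c^T x* = b^T y*. Confirmed.

36


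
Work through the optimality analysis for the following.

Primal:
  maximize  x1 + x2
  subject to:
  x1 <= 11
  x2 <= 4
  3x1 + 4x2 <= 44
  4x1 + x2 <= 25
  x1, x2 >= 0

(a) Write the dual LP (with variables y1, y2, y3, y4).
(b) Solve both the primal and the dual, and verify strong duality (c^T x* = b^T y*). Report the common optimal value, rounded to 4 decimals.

The standard primal-dual pair for 'max c^T x s.t. A x <= b, x >= 0' is:
  Dual:  min b^T y  s.t.  A^T y >= c,  y >= 0.

So the dual LP is:
  minimize  11y1 + 4y2 + 44y3 + 25y4
  subject to:
    y1 + 3y3 + 4y4 >= 1
    y2 + 4y3 + y4 >= 1
    y1, y2, y3, y4 >= 0

Solving the primal: x* = (5.25, 4).
  primal value c^T x* = 9.25.
Solving the dual: y* = (0, 0.75, 0, 0.25).
  dual value b^T y* = 9.25.
Strong duality: c^T x* = b^T y*. Confirmed.

9.25


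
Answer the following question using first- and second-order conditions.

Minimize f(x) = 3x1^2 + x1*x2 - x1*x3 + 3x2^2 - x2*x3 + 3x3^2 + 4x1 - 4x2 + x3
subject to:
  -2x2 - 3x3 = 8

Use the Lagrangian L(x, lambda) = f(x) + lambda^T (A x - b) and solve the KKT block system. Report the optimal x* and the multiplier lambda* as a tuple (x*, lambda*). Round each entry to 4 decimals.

Form the Lagrangian:
  L(x, lambda) = (1/2) x^T Q x + c^T x + lambda^T (A x - b)
Stationarity (grad_x L = 0): Q x + c + A^T lambda = 0.
Primal feasibility: A x = b.

This gives the KKT block system:
  [ Q   A^T ] [ x     ]   [-c ]
  [ A    0  ] [ lambda ] = [ b ]

Solving the linear system:
  x*      = (-0.9126, -0.7146, -2.1903)
  lambda* = (-3.5049)
  f(x*)   = 12.5282

x* = (-0.9126, -0.7146, -2.1903), lambda* = (-3.5049)


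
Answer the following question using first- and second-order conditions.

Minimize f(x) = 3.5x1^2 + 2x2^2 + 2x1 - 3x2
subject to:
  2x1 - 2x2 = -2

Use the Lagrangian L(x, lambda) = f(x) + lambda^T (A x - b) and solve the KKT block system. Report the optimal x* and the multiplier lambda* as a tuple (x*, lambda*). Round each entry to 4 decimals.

Form the Lagrangian:
  L(x, lambda) = (1/2) x^T Q x + c^T x + lambda^T (A x - b)
Stationarity (grad_x L = 0): Q x + c + A^T lambda = 0.
Primal feasibility: A x = b.

This gives the KKT block system:
  [ Q   A^T ] [ x     ]   [-c ]
  [ A    0  ] [ lambda ] = [ b ]

Solving the linear system:
  x*      = (-0.2727, 0.7273)
  lambda* = (-0.0455)
  f(x*)   = -1.4091

x* = (-0.2727, 0.7273), lambda* = (-0.0455)


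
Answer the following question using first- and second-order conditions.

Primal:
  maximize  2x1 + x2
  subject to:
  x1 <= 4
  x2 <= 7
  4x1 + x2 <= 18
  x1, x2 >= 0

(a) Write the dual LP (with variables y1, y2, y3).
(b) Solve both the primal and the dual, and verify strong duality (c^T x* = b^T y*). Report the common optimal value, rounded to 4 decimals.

The standard primal-dual pair for 'max c^T x s.t. A x <= b, x >= 0' is:
  Dual:  min b^T y  s.t.  A^T y >= c,  y >= 0.

So the dual LP is:
  minimize  4y1 + 7y2 + 18y3
  subject to:
    y1 + 4y3 >= 2
    y2 + y3 >= 1
    y1, y2, y3 >= 0

Solving the primal: x* = (2.75, 7).
  primal value c^T x* = 12.5.
Solving the dual: y* = (0, 0.5, 0.5).
  dual value b^T y* = 12.5.
Strong duality: c^T x* = b^T y*. Confirmed.

12.5


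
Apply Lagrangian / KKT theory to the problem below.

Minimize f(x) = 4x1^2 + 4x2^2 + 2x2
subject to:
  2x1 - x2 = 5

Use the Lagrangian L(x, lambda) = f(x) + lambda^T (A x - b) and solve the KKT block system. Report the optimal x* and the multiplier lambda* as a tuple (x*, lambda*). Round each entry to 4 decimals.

Form the Lagrangian:
  L(x, lambda) = (1/2) x^T Q x + c^T x + lambda^T (A x - b)
Stationarity (grad_x L = 0): Q x + c + A^T lambda = 0.
Primal feasibility: A x = b.

This gives the KKT block system:
  [ Q   A^T ] [ x     ]   [-c ]
  [ A    0  ] [ lambda ] = [ b ]

Solving the linear system:
  x*      = (1.9, -1.2)
  lambda* = (-7.6)
  f(x*)   = 17.8

x* = (1.9, -1.2), lambda* = (-7.6)


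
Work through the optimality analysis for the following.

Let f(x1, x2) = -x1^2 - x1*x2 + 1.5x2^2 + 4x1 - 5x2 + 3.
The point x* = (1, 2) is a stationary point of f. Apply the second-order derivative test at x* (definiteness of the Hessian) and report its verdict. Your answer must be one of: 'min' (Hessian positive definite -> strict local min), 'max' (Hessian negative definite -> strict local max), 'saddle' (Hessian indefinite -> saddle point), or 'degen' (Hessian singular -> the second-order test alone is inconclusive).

Compute the Hessian H = grad^2 f:
  H = [[-2, -1], [-1, 3]]
Verify stationarity: grad f(x*) = H x* + g = (0, 0).
Eigenvalues of H: -2.1926, 3.1926.
Eigenvalues have mixed signs, so H is indefinite -> x* is a saddle point.

saddle


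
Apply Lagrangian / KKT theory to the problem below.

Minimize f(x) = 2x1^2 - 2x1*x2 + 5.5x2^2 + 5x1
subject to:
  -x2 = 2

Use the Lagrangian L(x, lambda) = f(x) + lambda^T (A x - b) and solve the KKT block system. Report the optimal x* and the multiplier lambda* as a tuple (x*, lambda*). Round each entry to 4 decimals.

Form the Lagrangian:
  L(x, lambda) = (1/2) x^T Q x + c^T x + lambda^T (A x - b)
Stationarity (grad_x L = 0): Q x + c + A^T lambda = 0.
Primal feasibility: A x = b.

This gives the KKT block system:
  [ Q   A^T ] [ x     ]   [-c ]
  [ A    0  ] [ lambda ] = [ b ]

Solving the linear system:
  x*      = (-2.25, -2)
  lambda* = (-17.5)
  f(x*)   = 11.875

x* = (-2.25, -2), lambda* = (-17.5)


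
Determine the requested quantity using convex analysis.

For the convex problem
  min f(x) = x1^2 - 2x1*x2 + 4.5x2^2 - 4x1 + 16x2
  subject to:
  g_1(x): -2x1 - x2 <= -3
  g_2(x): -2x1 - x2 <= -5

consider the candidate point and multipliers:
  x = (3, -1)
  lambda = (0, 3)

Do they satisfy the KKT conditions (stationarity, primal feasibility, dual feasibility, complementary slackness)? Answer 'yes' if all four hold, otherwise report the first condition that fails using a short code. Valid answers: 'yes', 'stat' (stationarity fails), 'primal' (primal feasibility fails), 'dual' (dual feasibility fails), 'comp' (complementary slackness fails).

Gradient of f: grad f(x) = Q x + c = (4, 1)
Constraint values g_i(x) = a_i^T x - b_i:
  g_1((3, -1)) = -2
  g_2((3, -1)) = 0
Stationarity residual: grad f(x) + sum_i lambda_i a_i = (-2, -2)
  -> stationarity FAILS
Primal feasibility (all g_i <= 0): OK
Dual feasibility (all lambda_i >= 0): OK
Complementary slackness (lambda_i * g_i(x) = 0 for all i): OK

Verdict: the first failing condition is stationarity -> stat.

stat
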